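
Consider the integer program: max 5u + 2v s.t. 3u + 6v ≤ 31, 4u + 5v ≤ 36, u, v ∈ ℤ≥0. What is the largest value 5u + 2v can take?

(u,v)=(9,0): 3·9+6·0=27≤31, 4·9+5·0=36≤36, objective 45.
(u,v)=(8,0): 3·8+6·0=24≤31, 4·8+5·0=32≤36, objective 40.
The best lattice point is (9,0), giving 45.

45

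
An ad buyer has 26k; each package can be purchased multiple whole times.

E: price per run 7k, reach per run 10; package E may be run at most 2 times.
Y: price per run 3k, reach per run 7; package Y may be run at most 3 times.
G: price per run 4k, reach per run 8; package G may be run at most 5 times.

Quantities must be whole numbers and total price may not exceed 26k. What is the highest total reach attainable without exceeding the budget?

54

This is a bounded integer knapsack.
2×Y and 5×G: price 26 ≤ 26, reach 2·7 + 5·8 = 54.
3×Y and 4×G: price 25 ≤ 26, reach 3·7 + 4·8 = 53.
Best is 54.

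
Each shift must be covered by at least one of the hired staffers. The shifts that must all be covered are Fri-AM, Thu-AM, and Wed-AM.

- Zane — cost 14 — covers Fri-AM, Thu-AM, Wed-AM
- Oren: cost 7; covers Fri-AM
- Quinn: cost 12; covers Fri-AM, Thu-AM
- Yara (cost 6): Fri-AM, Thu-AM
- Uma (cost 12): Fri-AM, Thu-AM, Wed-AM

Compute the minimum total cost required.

This is an integer covering problem.
Uma alone covers Fri-AM, Thu-AM, Wed-AM — every shift.
Total cost: 12.

12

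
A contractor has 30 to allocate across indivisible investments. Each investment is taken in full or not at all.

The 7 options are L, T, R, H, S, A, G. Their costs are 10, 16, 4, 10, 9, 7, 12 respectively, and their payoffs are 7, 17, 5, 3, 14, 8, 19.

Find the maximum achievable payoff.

41

This is a 0-1 knapsack instance.
T + G: cost 16 + 12 = 28 ≤ 30, payoff 17 + 19 = 36.
R + S + G: cost 4 + 9 + 12 = 25 ≤ 30, payoff 5 + 14 + 19 = 38.
S + A + G: cost 9 + 7 + 12 = 28 ≤ 30, payoff 14 + 8 + 19 = 41.
Best is S, A, and G with total payoff 41.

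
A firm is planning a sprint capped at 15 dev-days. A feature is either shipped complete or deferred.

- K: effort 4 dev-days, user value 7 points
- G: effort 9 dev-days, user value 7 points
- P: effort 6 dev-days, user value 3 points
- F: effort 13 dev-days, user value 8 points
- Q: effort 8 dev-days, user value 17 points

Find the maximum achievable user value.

24

This is a 0-1 knapsack instance.
K + Q: effort 4 + 8 = 12 ≤ 15, user value 7 + 17 = 24.
P + Q: effort 6 + 8 = 14 ≤ 15, user value 3 + 17 = 20.
Best is K and Q with total user value 24.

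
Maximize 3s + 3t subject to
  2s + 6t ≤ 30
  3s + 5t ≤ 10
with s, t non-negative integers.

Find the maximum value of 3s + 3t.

9

The continuous relaxation peaks at (3.33, 0) with value 10.00; rounding to a feasible lattice point costs some objective.
(s,t)=(3,0): 2·3+6·0=6≤30, 3·3+5·0=9≤10, objective 9.
(s,t)=(2,0): 2·2+6·0=4≤30, 3·2+5·0=6≤10, objective 6.
The best lattice point is (3,0), giving 9.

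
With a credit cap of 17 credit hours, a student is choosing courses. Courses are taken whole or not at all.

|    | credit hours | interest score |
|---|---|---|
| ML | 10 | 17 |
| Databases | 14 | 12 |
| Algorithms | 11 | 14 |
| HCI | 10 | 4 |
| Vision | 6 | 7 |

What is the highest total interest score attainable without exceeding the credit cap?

24

Allowing fractional choices, the relaxed optimum would be about 25.9, but courses are indivisible.
Algorithms + Vision: credit hours 11 + 6 = 17 ≤ 17, interest score 14 + 7 = 21.
ML: credit hours 10 ≤ 17, interest score 17.
ML + Vision: credit hours 10 + 6 = 16 ≤ 17, interest score 17 + 7 = 24.
Best is ML and Vision with total interest score 24.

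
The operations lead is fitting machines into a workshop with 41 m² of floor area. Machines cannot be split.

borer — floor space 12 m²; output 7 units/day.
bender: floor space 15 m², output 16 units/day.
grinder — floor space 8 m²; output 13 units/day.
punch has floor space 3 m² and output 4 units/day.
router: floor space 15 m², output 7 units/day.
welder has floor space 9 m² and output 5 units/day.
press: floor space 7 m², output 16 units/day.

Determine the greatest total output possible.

50

This is a 0-1 knapsack instance.
Allowing fractional choices, the relaxed optimum would be about 53.7, but machines are indivisible.
bender + grinder + press: floor space 15 + 8 + 7 = 30 ≤ 41, output 16 + 13 + 16 = 45.
bender + grinder + punch + press: floor space 15 + 8 + 3 + 7 = 33 ≤ 41, output 16 + 13 + 4 + 16 = 49.
bender + grinder + welder + press: floor space 15 + 8 + 9 + 7 = 39 ≤ 41, output 16 + 13 + 5 + 16 = 50.
Best is bender, grinder, welder, and press with total output 50.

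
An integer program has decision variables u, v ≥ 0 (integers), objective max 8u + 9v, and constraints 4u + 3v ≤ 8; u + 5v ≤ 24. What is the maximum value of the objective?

Relaxing integrality, the LP optimum is 24.00 at (u,v) = (0, 2.67), which is not an integer point.
(u,v)=(0,2): 4·0+3·2=6≤8, 1·0+5·2=10≤24, objective 18.
(u,v)=(1,1): 4·1+3·1=7≤8, 1·1+5·1=6≤24, objective 17.
(u,v)=(0,1): 4·0+3·1=3≤8, 1·0+5·1=5≤24, objective 9.
Maximum is 18 at (u,v)=(0,2).

18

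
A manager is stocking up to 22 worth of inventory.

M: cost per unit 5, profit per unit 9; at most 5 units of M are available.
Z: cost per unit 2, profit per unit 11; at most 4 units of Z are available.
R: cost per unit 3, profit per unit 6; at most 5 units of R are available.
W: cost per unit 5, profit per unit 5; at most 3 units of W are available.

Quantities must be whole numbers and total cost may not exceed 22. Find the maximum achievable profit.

71

Take 1×M, 4×Z, and 3×R: cost 22 ≤ 22, profit 1·9 + 4·11 + 3·6 = 71.
Z has the best ratio (11/2) and is taken to its limit of 4; remaining capacity is filled optimally with the others.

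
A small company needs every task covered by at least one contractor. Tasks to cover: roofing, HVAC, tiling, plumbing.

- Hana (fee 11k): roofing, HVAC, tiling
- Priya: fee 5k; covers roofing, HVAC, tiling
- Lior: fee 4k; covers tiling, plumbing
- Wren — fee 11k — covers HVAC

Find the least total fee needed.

Choose Priya and Lior: together they cover roofing, HVAC, tiling, plumbing — every task.
Total fee: 5 + 4 = 9.
No cover costs less than 9.

9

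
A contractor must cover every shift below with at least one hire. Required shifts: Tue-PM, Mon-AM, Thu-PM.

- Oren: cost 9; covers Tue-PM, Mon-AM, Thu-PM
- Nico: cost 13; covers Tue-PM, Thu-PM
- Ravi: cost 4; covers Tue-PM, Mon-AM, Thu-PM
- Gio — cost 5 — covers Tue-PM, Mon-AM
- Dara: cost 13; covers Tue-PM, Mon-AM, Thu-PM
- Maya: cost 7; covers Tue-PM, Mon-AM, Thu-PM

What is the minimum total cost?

Ravi alone covers Tue-PM, Mon-AM, Thu-PM — every shift.
Total cost: 4.

4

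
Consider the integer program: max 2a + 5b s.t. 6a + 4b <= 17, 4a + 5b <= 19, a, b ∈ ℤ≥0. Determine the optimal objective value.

(a,b)=(0,3) is feasible, giving 15.
(a,b)=(1,2) is feasible, giving 12.
(a,b)=(0,2) is feasible, giving 10.
The best lattice point is (0,3), giving 15.

15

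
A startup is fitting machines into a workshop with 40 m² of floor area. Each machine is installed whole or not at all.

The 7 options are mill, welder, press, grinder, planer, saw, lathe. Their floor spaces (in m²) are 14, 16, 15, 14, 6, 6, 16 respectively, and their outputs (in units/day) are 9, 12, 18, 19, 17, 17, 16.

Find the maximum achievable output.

mill + grinder + planer + saw: floor space 14 + 14 + 6 + 6 = 40 ≤ 40, output 9 + 19 + 17 + 17 = 62.
press + grinder + saw: floor space 15 + 14 + 6 = 35 ≤ 40, output 18 + 19 + 17 = 54.
press + grinder + planer: floor space 15 + 14 + 6 = 35 ≤ 40, output 18 + 19 + 17 = 54.
Best is mill, grinder, planer, and saw with total output 62.

62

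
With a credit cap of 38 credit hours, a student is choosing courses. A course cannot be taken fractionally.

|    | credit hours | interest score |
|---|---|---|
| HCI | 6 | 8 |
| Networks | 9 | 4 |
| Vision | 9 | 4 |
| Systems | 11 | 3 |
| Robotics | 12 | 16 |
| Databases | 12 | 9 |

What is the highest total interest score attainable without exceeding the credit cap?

33

This is a 0-1 knapsack instance.
Allowing fractional choices, the relaxed optimum would be about 36.6, but courses are indivisible.
HCI + Robotics + Databases: credit hours 6 + 12 + 12 = 30 ≤ 38, interest score 8 + 16 + 9 = 33.
HCI + Networks + Systems + Robotics: credit hours 6 + 9 + 11 + 12 = 38 ≤ 38, interest score 8 + 4 + 3 + 16 = 31.
HCI + Networks + Vision + Robotics: credit hours 6 + 9 + 9 + 12 = 36 ≤ 38, interest score 8 + 4 + 4 + 16 = 32.
Best is HCI, Robotics, and Databases with total interest score 33.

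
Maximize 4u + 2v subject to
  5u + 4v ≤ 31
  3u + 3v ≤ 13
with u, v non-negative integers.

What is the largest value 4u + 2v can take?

(u,v)=(4,0): 5·4+4·0=20≤31, 3·4+3·0=12≤13, objective 16.
(u,v)=(3,1): 5·3+4·1=19≤31, 3·3+3·1=12≤13, objective 14.
(u,v)=(3,0): 5·3+4·0=15≤31, 3·3+3·0=9≤13, objective 12.
Maximum is 16 at (u,v)=(4,0).

16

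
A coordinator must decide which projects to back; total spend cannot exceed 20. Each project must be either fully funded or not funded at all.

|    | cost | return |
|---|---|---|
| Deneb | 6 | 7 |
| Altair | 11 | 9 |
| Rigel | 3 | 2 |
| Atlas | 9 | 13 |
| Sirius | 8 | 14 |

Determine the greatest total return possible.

Allowing fractional choices, the relaxed optimum would be about 30.5, but projects are indivisible.
Rigel + Atlas + Sirius: cost 3 + 9 + 8 = 20 ≤ 20, return 2 + 13 + 14 = 29.
Atlas + Sirius: cost 9 + 8 = 17 ≤ 20, return 13 + 14 = 27.
Deneb + Rigel + Sirius: cost 6 + 3 + 8 = 17 ≤ 20, return 7 + 2 + 14 = 23.
Best is Rigel, Atlas, and Sirius with total return 29.

29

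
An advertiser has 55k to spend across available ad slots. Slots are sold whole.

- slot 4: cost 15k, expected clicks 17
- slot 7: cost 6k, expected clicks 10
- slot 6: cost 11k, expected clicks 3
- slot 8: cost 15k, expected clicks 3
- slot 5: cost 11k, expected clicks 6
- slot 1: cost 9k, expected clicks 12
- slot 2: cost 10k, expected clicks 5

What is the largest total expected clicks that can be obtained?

Allowing fractional choices, the relaxed optimum would be about 51.1, but ad slots are indivisible.
slot 4 + slot 7 + slot 6 + slot 5 + slot 1: cost 15 + 6 + 11 + 11 + 9 = 52 ≤ 55, expected clicks 17 + 10 + 3 + 6 + 12 = 48.
slot 4 + slot 7 + slot 5 + slot 1 + slot 2: cost 15 + 6 + 11 + 9 + 10 = 51 ≤ 55, expected clicks 17 + 10 + 6 + 12 + 5 = 50.
slot 4 + slot 7 + slot 6 + slot 1 + slot 2: cost 15 + 6 + 11 + 9 + 10 = 51 ≤ 55, expected clicks 17 + 10 + 3 + 12 + 5 = 47.
Best is slot 4, slot 7, slot 5, slot 1, and slot 2 with total expected clicks 50.

50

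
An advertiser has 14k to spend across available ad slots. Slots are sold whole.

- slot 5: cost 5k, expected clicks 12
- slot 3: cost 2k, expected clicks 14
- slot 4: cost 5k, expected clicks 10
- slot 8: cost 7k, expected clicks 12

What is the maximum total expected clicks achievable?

Treat it as a binary knapsack problem.
Allowing fractional choices, the relaxed optimum would be about 39.4, but ad slots are indivisible.
slot 5 + slot 3 + slot 8: cost 5 + 2 + 7 = 14 ≤ 14, expected clicks 12 + 14 + 12 = 38.
slot 5 + slot 3 + slot 4: cost 5 + 2 + 5 = 12 ≤ 14, expected clicks 12 + 14 + 10 = 36.
Best is slot 5, slot 3, and slot 8 with total expected clicks 38.

38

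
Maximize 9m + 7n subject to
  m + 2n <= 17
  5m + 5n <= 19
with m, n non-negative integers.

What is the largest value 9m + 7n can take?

(m,n)=(3,0): 1·3+2·0=3≤17, 5·3+5·0=15≤19, objective 27.
(m,n)=(2,1): 1·2+2·1=4≤17, 5·2+5·1=15≤19, objective 25.
(m,n)=(2,0): 1·2+2·0=2≤17, 5·2+5·0=10≤19, objective 18.
No feasible integer point exceeds 27.

27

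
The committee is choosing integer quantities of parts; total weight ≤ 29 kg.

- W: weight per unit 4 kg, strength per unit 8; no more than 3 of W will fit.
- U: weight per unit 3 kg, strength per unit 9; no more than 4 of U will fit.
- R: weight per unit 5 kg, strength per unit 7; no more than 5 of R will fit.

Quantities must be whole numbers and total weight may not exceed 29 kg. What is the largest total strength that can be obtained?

67

U has the best ratio (9/3); taking only U gives at most 4×9 = 36 (stopped by the supply cap of 4).
Mixing does better — 3×W, 4×U, and 1×R: weight 29 ≤ 29, strength 3·8 + 4·9 + 1·7 = 67.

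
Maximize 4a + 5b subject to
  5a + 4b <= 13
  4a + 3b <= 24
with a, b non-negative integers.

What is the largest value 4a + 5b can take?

15

(a,b)=(0,3) is feasible, giving 15.
(a,b)=(1,2) is feasible, giving 14.
(a,b)=(0,2) is feasible, giving 10.
The best lattice point is (0,3), giving 15.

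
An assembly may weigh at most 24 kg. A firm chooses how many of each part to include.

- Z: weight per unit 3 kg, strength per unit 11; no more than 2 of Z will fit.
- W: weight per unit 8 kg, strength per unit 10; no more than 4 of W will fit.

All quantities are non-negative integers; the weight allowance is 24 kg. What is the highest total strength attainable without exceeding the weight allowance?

Z has the best ratio (11/3); taking only Z gives at most 2×11 = 22 (stopped by the supply cap of 2).
Mixing does better — 2×Z and 2×W: weight 22 ≤ 24, strength 2·11 + 2·10 = 42.

42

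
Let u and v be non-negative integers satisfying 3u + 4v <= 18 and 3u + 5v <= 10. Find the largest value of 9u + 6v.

The continuous relaxation peaks at (3.33, 0) with value 30.00; rounding to a feasible lattice point costs some objective.
(u,v)=(3,0): 3·3+4·0=9≤18, 3·3+5·0=9≤10, objective 27.
(u,v)=(2,0): 3·2+4·0=6≤18, 3·2+5·0=6≤10, objective 18.
No feasible integer point exceeds 27.

27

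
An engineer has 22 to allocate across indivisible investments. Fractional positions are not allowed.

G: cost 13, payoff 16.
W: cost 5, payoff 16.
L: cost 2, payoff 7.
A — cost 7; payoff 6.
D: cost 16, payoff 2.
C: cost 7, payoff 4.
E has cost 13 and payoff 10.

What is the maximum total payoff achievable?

Take G, W, and L: cost 13 + 5 + 2 = 20 ≤ 22, payoff 16 + 16 + 7 = 39.
No other feasible combination does better.

39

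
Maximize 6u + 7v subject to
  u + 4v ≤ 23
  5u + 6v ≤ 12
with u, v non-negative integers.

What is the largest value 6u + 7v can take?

14

The continuous relaxation peaks at (2.4, 0) with value 14.40; rounding to a feasible lattice point costs some objective.
(u,v)=(0,2): 1·0+4·2=8≤23, 5·0+6·2=12≤12, objective 14.
(u,v)=(1,1): 1·1+4·1=5≤23, 5·1+6·1=11≤12, objective 13.
(u,v)=(2,0): 1·2+4·0=2≤23, 5·2+6·0=10≤12, objective 12.
No feasible integer point exceeds 14.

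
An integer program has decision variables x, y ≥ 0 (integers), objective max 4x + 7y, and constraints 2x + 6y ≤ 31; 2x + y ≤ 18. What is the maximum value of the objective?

The continuous relaxation peaks at (7.7, 2.6) with value 49.00; rounding to a feasible lattice point costs some objective.
(x,y)=(8,2): 2·8+6·2=28≤31, 2·8+1·2=18≤18, objective 46.
(x,y)=(6,3): 2·6+6·3=30≤31, 2·6+1·3=15≤18, objective 45.
(x,y)=(7,2): 2·7+6·2=26≤31, 2·7+1·2=16≤18, objective 42.
No feasible integer point exceeds 46.

46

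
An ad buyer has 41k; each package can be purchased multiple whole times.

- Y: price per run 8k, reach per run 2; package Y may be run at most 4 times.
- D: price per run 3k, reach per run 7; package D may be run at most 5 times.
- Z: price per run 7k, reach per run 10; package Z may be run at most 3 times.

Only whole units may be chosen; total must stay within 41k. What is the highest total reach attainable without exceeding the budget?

65

Take 5×D and 3×Z: price 36 ≤ 41, reach 5·7 + 3·10 = 65.
D has the best ratio (7/3) and is taken to its limit of 5; remaining capacity is filled optimally with the others.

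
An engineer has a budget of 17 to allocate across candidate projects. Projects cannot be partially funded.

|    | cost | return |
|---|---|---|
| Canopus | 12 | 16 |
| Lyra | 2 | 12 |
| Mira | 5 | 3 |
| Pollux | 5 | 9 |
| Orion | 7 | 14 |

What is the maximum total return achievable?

35

This is an integer program with binary decision variables.
Allowing fractional choices, the relaxed optimum would be about 39.0, but projects are indivisible.
Lyra + Pollux + Orion: cost 2 + 5 + 7 = 14 ≤ 17, return 12 + 9 + 14 = 35.
Lyra + Mira + Orion: cost 2 + 5 + 7 = 14 ≤ 17, return 12 + 3 + 14 = 29.
Best is Lyra, Pollux, and Orion with total return 35.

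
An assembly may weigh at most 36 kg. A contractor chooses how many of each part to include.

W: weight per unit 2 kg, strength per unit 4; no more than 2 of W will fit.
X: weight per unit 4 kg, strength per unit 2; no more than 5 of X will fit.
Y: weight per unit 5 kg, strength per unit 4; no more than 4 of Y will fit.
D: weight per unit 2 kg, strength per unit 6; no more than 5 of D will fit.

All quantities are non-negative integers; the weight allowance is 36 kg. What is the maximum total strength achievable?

D has the best ratio (6/2); taking only D gives at most 5×6 = 30 (stopped by the supply cap of 5).
Mixing does better — 2×W, 4×Y, and 5×D: weight 34 ≤ 36, strength 2·4 + 4·4 + 5·6 = 54.

54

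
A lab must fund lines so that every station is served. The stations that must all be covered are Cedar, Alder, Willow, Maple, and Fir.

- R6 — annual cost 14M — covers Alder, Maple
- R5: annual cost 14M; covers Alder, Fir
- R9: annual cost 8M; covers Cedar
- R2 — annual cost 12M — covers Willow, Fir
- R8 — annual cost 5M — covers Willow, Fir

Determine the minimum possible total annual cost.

Choose R6, R9, and R8: together they cover Cedar, Alder, Willow, Maple, Fir — every station.
Total annual cost: 14 + 8 + 5 = 27.
No cover costs less than 27.

27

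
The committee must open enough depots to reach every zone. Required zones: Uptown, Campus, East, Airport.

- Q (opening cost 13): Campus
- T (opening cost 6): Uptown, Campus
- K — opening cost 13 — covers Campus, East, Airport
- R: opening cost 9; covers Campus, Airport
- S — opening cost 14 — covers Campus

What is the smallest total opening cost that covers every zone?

19

Choose T and K: together they cover Uptown, Campus, East, Airport — every zone.
Total opening cost: 6 + 13 = 19.
No cover costs less than 19.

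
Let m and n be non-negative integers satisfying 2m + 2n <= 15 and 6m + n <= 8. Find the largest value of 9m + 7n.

Relaxing integrality, the LP optimum is 52.70 at (m,n) = (0.1, 7.4), which is not an integer point.
(m,n)=(0,7): 2·0+2·7=14≤15, 6·0+1·7=7≤8, objective 49.
(m,n)=(0,6): 2·0+2·6=12≤15, 6·0+1·6=6≤8, objective 42.
No feasible integer point exceeds 49.

49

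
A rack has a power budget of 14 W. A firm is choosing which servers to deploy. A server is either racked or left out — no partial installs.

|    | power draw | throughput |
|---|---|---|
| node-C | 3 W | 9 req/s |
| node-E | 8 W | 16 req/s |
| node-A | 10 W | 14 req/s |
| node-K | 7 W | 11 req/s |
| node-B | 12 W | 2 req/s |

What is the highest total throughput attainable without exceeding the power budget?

Take node-C and node-E: power draw 3 + 8 = 11 ≤ 14, throughput 9 + 16 = 25.
No other feasible combination does better.

25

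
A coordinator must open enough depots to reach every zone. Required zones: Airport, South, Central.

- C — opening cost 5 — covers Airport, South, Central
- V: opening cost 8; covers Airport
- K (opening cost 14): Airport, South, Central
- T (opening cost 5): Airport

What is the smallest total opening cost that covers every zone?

5

This is a weighted set-cover instance.
C alone covers Airport, South, Central — every zone.
Total opening cost: 5.
No cover costs less than 5.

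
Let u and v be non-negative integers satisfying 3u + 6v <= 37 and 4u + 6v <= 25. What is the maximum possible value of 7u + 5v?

The continuous relaxation peaks at (6.25, 0) with value 43.75; rounding to a feasible lattice point costs some objective.
(u,v)=(6,0) is feasible, giving 42.
(u,v)=(5,0) is feasible, giving 35.
The best lattice point is (6,0), giving 42.

42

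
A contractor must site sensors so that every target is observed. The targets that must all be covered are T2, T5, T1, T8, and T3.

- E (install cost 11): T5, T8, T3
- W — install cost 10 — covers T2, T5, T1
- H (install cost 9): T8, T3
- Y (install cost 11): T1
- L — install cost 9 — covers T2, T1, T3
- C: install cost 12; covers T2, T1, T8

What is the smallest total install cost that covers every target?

19

Choose W and H: together they cover T2, T5, T1, T8, T3 — every target.
Total install cost: 10 + 9 = 19.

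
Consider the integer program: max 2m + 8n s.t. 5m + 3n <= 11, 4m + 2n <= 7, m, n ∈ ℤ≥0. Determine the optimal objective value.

(m,n)=(0,3) is feasible, giving 24.
(m,n)=(0,2) is feasible, giving 16.
The best lattice point is (0,3), giving 24.

24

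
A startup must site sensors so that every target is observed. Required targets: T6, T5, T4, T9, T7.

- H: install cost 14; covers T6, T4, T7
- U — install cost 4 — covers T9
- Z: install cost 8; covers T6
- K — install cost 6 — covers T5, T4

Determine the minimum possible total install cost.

Choose H, U, and K: together they cover T6, T5, T4, T9, T7 — every target.
Total install cost: 14 + 4 + 6 = 24.
No cover costs less than 24.

24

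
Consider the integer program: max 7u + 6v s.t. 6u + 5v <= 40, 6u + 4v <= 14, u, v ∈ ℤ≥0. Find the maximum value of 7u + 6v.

Relaxing integrality, the LP optimum is 21.00 at (u,v) = (0, 3.5), which is not an integer point.
(u,v)=(1,2): 6·1+5·2=16≤40, 6·1+4·2=14≤14, objective 19.
(u,v)=(0,3): 6·0+5·3=15≤40, 6·0+4·3=12≤14, objective 18.
Maximum is 19 at (u,v)=(1,2).

19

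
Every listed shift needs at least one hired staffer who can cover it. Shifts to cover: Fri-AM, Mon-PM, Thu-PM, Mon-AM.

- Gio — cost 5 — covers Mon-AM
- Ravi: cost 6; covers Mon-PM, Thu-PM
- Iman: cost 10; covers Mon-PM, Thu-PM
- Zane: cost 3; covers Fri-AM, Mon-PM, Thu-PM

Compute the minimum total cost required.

This is a weighted set-cover instance.
Choose Gio and Zane: together they cover Fri-AM, Mon-PM, Thu-PM, Mon-AM — every shift.
Total cost: 5 + 3 = 8.
No cover costs less than 8.

8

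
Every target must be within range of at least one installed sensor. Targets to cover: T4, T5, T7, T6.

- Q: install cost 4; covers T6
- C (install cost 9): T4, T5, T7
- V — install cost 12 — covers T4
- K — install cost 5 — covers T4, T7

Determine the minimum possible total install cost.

13

The greedy cost-per-new-target heuristic would pick K, Q, and C for 18, but a cheaper cover exists.
Choose Q and C: together they cover T4, T5, T7, T6 — every target.
Total install cost: 4 + 9 = 13.
No cover costs less than 13.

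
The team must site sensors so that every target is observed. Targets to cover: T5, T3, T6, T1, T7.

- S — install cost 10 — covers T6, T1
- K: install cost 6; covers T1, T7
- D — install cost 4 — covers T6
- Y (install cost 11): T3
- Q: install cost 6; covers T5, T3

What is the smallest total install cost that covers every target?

Choose K, D, and Q: together they cover T5, T3, T6, T1, T7 — every target.
Total install cost: 6 + 4 + 6 = 16.
No cover costs less than 16.

16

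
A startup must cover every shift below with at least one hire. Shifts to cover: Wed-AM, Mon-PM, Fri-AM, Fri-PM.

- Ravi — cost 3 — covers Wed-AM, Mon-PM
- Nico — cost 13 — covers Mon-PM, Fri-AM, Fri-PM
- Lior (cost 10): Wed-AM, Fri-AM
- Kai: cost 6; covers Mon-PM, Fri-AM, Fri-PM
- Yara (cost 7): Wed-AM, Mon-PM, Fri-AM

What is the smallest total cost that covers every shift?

Choose Ravi and Kai: together they cover Wed-AM, Mon-PM, Fri-AM, Fri-PM — every shift.
Total cost: 3 + 6 = 9.
No cover costs less than 9.

9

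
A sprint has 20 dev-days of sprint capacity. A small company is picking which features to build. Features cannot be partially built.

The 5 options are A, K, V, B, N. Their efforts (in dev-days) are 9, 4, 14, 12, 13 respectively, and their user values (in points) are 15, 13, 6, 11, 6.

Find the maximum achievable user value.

This is an integer program with binary decision variables.
Allowing fractional choices, the relaxed optimum would be about 34.4, but features are indivisible.
K + N: effort 4 + 13 = 17 ≤ 20, user value 13 + 6 = 19.
A + K: effort 9 + 4 = 13 ≤ 20, user value 15 + 13 = 28.
K + B: effort 4 + 12 = 16 ≤ 20, user value 13 + 11 = 24.
Best is A and K with total user value 28.

28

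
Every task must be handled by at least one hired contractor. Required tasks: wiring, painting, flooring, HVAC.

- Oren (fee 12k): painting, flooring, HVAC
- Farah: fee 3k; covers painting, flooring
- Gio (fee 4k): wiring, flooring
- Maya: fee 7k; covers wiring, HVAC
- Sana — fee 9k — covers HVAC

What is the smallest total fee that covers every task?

10

Choose Farah and Maya: together they cover wiring, painting, flooring, HVAC — every task.
Total fee: 3 + 7 = 10.
No cover costs less than 10.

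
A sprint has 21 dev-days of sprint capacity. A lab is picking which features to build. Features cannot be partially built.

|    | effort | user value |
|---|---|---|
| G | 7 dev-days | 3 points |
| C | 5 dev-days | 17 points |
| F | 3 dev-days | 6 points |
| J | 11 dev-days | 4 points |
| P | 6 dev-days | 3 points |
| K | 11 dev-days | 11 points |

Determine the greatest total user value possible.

34

Allowing fractional choices, the relaxed optimum would be about 35.0, but features are indivisible.
G + C + F + P: effort 7 + 5 + 3 + 6 = 21 ≤ 21, user value 3 + 17 + 6 + 3 = 29.
C + K: effort 5 + 11 = 16 ≤ 21, user value 17 + 11 = 28.
C + F + K: effort 5 + 3 + 11 = 19 ≤ 21, user value 17 + 6 + 11 = 34.
Best is C, F, and K with total user value 34.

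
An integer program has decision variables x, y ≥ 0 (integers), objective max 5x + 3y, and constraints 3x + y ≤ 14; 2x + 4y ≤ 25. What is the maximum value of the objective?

(x,y)=(3,4) is feasible, giving 27.
(x,y)=(2,5) is feasible, giving 25.
(x,y)=(3,3) is feasible, giving 24.
(x,y)=(2,4) is feasible, giving 22.
The best lattice point is (3,4), giving 27.

27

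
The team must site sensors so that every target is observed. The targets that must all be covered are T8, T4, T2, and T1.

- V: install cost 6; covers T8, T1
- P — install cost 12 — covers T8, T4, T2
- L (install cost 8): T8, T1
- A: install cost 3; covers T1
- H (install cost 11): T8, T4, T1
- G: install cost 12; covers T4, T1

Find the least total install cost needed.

15

The greedy cost-per-new-target heuristic would pick V and P for 18, but a cheaper cover exists.
Choose P and A: together they cover T8, T4, T2, T1 — every target.
Total install cost: 12 + 3 = 15.
No cover costs less than 15.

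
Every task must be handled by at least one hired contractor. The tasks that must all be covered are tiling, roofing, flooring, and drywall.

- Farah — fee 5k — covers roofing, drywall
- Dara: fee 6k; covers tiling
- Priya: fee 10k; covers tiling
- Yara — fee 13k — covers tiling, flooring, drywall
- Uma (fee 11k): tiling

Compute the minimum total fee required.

The greedy cost-per-new-task heuristic would pick Farah, Dara, and Yara for 24, but a cheaper cover exists.
Choose Farah and Yara: together they cover tiling, roofing, flooring, drywall — every task.
Total fee: 5 + 13 = 18.
No cover costs less than 18.

18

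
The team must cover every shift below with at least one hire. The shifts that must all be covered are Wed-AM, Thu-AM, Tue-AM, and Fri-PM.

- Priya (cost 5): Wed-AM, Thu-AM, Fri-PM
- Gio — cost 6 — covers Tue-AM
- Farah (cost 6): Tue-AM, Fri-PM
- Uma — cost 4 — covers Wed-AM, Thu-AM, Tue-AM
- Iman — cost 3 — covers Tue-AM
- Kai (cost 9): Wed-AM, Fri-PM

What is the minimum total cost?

8

The greedy cost-per-new-shift heuristic would pick Uma and Priya for 9, but a cheaper cover exists.
Choose Priya and Iman: together they cover Wed-AM, Thu-AM, Tue-AM, Fri-PM — every shift.
Total cost: 5 + 3 = 8.
No cover costs less than 8.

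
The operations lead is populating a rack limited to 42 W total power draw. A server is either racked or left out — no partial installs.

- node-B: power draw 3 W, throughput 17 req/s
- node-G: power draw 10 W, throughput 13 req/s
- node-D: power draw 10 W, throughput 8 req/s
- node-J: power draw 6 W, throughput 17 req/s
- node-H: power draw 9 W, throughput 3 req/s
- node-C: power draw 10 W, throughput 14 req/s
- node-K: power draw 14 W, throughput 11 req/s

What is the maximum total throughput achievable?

node-B + node-G + node-D + node-J + node-C: power draw 3 + 10 + 10 + 6 + 10 = 39 ≤ 42, throughput 17 + 13 + 8 + 17 + 14 = 69.
node-B + node-G + node-J + node-H + node-C: power draw 3 + 10 + 6 + 9 + 10 = 38 ≤ 42, throughput 17 + 13 + 17 + 3 + 14 = 64.
node-B + node-J + node-H + node-C + node-K: power draw 3 + 6 + 9 + 10 + 14 = 42 ≤ 42, throughput 17 + 17 + 3 + 14 + 11 = 62.
Best is node-B, node-G, node-D, node-J, and node-C with total throughput 69.

69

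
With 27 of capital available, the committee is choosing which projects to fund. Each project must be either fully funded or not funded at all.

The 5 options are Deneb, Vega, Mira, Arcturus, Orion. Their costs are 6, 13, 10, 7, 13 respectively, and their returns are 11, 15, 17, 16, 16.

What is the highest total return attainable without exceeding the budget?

Deneb + Mira + Arcturus: cost 6 + 10 + 7 = 23 ≤ 27, return 11 + 17 + 16 = 44.
Deneb + Vega + Arcturus: cost 6 + 13 + 7 = 26 ≤ 27, return 11 + 15 + 16 = 42.
Deneb + Arcturus + Orion: cost 6 + 7 + 13 = 26 ≤ 27, return 11 + 16 + 16 = 43.
Best is Deneb, Mira, and Arcturus with total return 44.

44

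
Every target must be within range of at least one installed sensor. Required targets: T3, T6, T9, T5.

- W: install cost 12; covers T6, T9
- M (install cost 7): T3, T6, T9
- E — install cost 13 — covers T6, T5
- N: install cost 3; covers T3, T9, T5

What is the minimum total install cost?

10

Choose M and N: together they cover T3, T6, T9, T5 — every target.
Total install cost: 7 + 3 = 10.
No cover costs less than 10.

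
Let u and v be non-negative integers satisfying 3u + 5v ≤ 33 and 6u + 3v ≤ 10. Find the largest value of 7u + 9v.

27

The continuous relaxation peaks at (0, 3.33) with value 30.00; rounding to a feasible lattice point costs some objective.
(u,v)=(0,3): 3·0+5·3=15≤33, 6·0+3·3=9≤10, objective 27.
(u,v)=(0,2): 3·0+5·2=10≤33, 6·0+3·2=6≤10, objective 18.
The best lattice point is (0,3), giving 27.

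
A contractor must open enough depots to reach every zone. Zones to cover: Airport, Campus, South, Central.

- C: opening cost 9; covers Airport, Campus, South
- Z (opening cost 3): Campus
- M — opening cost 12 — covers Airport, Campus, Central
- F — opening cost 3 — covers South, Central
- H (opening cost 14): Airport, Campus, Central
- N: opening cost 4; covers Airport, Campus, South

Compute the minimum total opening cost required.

Choose F and N: together they cover Airport, Campus, South, Central — every zone.
Total opening cost: 3 + 4 = 7.

7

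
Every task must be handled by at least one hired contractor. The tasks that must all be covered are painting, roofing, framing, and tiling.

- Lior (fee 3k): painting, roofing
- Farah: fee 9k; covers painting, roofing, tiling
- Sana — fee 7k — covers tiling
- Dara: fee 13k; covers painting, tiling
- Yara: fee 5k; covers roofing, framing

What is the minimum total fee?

The greedy cost-per-new-task heuristic would pick Lior, Yara, and Sana for 15, but a cheaper cover exists.
Choose Farah and Yara: together they cover painting, roofing, framing, tiling — every task.
Total fee: 9 + 5 = 14.
No cover costs less than 14.

14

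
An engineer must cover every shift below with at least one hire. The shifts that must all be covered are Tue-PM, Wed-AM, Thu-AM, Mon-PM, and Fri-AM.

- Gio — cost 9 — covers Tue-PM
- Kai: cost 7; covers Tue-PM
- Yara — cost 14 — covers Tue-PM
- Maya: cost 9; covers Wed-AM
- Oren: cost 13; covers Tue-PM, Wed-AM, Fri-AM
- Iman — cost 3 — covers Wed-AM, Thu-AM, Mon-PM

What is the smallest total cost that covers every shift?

Choose Oren and Iman: together they cover Tue-PM, Wed-AM, Thu-AM, Mon-PM, Fri-AM — every shift.
Total cost: 13 + 3 = 16.

16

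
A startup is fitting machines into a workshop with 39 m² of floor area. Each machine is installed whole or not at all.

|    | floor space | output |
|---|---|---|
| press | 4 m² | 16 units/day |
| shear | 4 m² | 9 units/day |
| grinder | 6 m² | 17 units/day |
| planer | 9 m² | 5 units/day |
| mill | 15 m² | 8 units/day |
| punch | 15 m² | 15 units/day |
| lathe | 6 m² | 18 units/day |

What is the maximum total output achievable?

75

Take press, shear, grinder, punch, and lathe: floor space 4 + 4 + 6 + 15 + 6 = 35 ≤ 39, output 16 + 9 + 17 + 15 + 18 = 75.
No other feasible combination does better.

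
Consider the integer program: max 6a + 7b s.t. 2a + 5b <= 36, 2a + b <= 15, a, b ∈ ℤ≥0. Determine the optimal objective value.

65

The continuous relaxation peaks at (4.88, 5.25) with value 66.00; rounding to a feasible lattice point costs some objective.
(a,b)=(5,5): 2·5+5·5=35≤36, 2·5+1·5=15≤15, objective 65.
(a,b)=(3,6): 2·3+5·6=36≤36, 2·3+1·6=12≤15, objective 60.
(a,b)=(4,5): 2·4+5·5=33≤36, 2·4+1·5=13≤15, objective 59.
The best lattice point is (5,5), giving 65.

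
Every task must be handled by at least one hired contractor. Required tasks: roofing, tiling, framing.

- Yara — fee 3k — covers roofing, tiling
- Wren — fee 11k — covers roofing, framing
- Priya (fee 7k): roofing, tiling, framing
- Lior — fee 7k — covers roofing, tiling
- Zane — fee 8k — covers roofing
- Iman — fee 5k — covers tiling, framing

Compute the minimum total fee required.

7

Priya alone covers roofing, tiling, framing — every task.
Total fee: 7.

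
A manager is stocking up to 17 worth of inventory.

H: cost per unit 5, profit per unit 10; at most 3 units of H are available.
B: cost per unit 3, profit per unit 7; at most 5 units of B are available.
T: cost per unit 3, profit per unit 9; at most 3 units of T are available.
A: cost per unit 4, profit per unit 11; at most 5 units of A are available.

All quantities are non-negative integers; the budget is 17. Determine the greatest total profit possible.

This is a bounded integer knapsack.
1×B, 2×T, and 2×A: cost 17 ≤ 17, profit 1·7 + 2·9 + 2·11 = 47.
3×T and 2×A: cost 17 ≤ 17, profit 3·9 + 2·11 = 49.
Best is 49.

49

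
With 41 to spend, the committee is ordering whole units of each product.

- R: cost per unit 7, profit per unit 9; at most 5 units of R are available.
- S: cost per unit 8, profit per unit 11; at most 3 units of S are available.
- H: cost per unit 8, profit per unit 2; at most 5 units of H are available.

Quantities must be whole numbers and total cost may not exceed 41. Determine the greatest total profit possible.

51

Take 2×R and 3×S: cost 38 ≤ 41, profit 2·9 + 3·11 = 51.
S has the best ratio (11/8) and is taken to its limit of 3; remaining capacity is filled optimally with the others.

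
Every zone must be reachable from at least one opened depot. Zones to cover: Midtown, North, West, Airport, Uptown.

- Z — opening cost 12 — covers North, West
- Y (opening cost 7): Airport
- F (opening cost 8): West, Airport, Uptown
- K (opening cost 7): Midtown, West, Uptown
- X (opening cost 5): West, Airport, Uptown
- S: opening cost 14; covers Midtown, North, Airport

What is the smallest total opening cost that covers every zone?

19

This is an integer covering problem.
Choose X and S: together they cover Midtown, North, West, Airport, Uptown — every zone.
Total opening cost: 5 + 14 = 19.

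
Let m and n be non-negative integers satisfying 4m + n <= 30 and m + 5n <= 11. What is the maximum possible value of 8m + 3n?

Relaxing integrality, the LP optimum is 60.74 at (m,n) = (7.32, 0.737), which is not an integer point.
(m,n)=(7,0): 4·7+1·0=28≤30, 1·7+5·0=7≤11, objective 56.
(m,n)=(6,1): 4·6+1·1=25≤30, 1·6+5·1=11≤11, objective 51.
(m,n)=(6,0): 4·6+1·0=24≤30, 1·6+5·0=6≤11, objective 48.
The best lattice point is (7,0), giving 56.

56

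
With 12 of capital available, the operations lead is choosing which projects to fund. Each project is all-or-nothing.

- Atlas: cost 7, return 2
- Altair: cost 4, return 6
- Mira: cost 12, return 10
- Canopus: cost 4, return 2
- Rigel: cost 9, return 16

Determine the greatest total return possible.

16

Allowing fractional choices, the relaxed optimum would be about 20.5, but projects are indivisible.
Rigel: cost 9 ≤ 12, return 16.
Mira: cost 12 ≤ 12, return 10.
Altair + Canopus: cost 4 + 4 = 8 ≤ 12, return 6 + 2 = 8.
Best is Rigel with total return 16.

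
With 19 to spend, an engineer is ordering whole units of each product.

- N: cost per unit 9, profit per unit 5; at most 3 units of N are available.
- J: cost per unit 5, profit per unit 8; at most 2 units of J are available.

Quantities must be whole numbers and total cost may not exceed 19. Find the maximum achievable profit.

This is a bounded integer knapsack.
1×N and 2×J: cost 19 ≤ 19, profit 1·5 + 2·8 = 21.
2×J: cost 10 ≤ 19, profit 2·8 = 16.
Best is 21.

21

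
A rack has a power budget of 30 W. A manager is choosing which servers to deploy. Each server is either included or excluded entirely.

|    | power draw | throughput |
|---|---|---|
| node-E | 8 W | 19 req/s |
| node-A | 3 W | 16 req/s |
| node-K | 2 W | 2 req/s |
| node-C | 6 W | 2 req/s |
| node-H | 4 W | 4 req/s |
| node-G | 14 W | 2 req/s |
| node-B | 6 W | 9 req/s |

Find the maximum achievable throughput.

52

Allowing fractional choices, the relaxed optimum would be about 52.1, but servers are indivisible.
node-E + node-A + node-K + node-H + node-B: power draw 8 + 3 + 2 + 4 + 6 = 23 ≤ 30, throughput 19 + 16 + 2 + 4 + 9 = 50.
node-E + node-A + node-K + node-C + node-H + node-B: power draw 8 + 3 + 2 + 6 + 4 + 6 = 29 ≤ 30, throughput 19 + 16 + 2 + 2 + 4 + 9 = 52.
node-E + node-A + node-C + node-H + node-B: power draw 8 + 3 + 6 + 4 + 6 = 27 ≤ 30, throughput 19 + 16 + 2 + 4 + 9 = 50.
Best is node-E, node-A, node-K, node-C, node-H, and node-B with total throughput 52.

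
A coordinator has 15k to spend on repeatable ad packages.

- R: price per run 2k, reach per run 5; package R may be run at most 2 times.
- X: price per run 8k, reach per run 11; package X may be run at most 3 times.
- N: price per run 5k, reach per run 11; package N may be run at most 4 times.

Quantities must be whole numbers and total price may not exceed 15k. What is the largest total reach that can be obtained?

33

3×N: price 15 ≤ 15, reach 3·11 = 33.
2×R and 2×N: price 14 ≤ 15, reach 2·5 + 2·11 = 32.
Best is 33.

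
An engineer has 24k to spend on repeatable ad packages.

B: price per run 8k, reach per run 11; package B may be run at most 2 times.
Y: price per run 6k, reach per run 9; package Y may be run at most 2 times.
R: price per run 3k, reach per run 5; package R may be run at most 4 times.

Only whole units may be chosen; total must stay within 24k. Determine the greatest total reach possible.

38

R has the best ratio (5/3); taking only R gives at most 4×5 = 20 (stopped by the supply cap of 4).
Mixing does better — 2×Y and 4×R: price 24 ≤ 24, reach 2·9 + 4·5 = 38.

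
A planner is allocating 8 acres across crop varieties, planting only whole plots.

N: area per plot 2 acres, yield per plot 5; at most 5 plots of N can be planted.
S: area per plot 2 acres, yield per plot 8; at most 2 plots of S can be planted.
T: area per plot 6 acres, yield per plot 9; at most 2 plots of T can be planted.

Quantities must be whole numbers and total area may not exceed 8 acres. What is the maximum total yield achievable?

26

S has the best ratio (8/2); taking only S gives at most 2×8 = 16 (stopped by the supply cap of 2).
Mixing does better — 2×N and 2×S: area 8 ≤ 8, yield 2·5 + 2·8 = 26.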